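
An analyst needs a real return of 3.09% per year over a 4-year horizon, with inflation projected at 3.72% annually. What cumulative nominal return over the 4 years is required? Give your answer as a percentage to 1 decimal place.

Required annual nominal rate: (1+3.09%)(1+3.72%) − 1 = 6.924948%.
Cumulative over 4 years: (1 + 0.06924948)^4 − 1 ≈ 0.30712.

30.7%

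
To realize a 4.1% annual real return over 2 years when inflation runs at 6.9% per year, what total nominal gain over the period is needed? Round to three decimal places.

23.839%

Required annual nominal rate: (1+4.1%)(1+6.9%) − 1 = 11.2829%.
Cumulative over 2 years: (1 + 0.112829)^2 − 1 ≈ 0.23839.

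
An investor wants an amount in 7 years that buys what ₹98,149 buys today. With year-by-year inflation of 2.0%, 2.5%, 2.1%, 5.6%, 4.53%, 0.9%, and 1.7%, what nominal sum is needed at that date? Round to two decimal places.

Cumulative price-level factor: 1.020 × 1.025 × 1.021 × 1.056 × 1.0453 × 1.009 × 1.017 ≈ 1.2091126559.
The nominal amount required is ₹98,149 scaled up by that factor.

₹118,673.20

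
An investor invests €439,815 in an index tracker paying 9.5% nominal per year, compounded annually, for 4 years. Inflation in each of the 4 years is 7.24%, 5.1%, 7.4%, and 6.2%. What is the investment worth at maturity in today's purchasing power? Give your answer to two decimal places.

€491,856.25

Nominal value at maturity: €439,815 × (1 + 9.5%)^4 ≈ €632,304.85.
Price-level factor over 4 years: 1.0724 × 1.051 × 1.074 × 1.062 ≈ 1.2855480663.
Dividing the nominal maturity value by the price-level factor gives the value in today's money.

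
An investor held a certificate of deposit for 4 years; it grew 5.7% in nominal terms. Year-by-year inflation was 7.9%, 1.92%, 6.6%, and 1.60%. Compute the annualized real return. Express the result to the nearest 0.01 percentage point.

-2.94%

Cumulative inflation factor: 1.079 × 1.0192 × 1.066 × 1.0160 ≈ 1.19105.
Nominal growth factor: 1.05700. Real growth factor = 1.05700 / 1.19105 ≈ 0.88745.
Annualized: 0.88745^(1/4) − 1 ≈ -0.02941.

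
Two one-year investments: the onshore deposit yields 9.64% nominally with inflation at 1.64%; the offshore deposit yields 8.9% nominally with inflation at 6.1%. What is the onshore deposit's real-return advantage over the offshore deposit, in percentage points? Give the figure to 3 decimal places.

The onshore deposit real return: 1.0964/1.0164 − 1 = 7.8709%.
The offshore deposit real return: 1.089/1.061 − 1 = 2.6390%.
Difference: 7.8709 − 2.6390 = 5.2319 pp.

5.232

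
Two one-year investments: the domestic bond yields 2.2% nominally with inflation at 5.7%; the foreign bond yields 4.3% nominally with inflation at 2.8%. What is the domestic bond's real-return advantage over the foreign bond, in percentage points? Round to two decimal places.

The domestic bond real return: 1.022/1.057 − 1 = -3.311%.
The foreign bond real return: 1.043/1.028 − 1 = 1.459%.
Difference: -3.311 − 1.459 = -4.770 pp.

-4.77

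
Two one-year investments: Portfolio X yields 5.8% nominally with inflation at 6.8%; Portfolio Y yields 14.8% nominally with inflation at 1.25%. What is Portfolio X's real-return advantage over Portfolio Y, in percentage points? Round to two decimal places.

-14.32

Portfolio X real return: 1.058/1.068 − 1 = -0.936%.
Portfolio Y real return: 1.148/1.0125 − 1 = 13.383%.
Difference: -0.936 − 13.383 = -14.319 pp.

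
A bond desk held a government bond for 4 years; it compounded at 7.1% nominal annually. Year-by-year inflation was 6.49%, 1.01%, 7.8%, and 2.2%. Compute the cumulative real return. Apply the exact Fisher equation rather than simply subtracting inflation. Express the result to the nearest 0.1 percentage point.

Cumulative inflation factor: 1.0649 × 1.0101 × 1.078 × 1.022 ≈ 1.18507.
Nominal growth factor: 1.31570. Real growth factor = 1.31570 / 1.18507 ≈ 1.11024.
Total real return ≈ 11.0235%.

11.0%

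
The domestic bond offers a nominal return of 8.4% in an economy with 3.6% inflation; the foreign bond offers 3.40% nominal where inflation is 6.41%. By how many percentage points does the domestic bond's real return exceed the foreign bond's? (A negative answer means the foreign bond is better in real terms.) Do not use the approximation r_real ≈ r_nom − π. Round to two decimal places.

7.46

The domestic bond real return: 1.084/1.036 − 1 = 4.633%.
The foreign bond real return: 1.0340/1.0641 − 1 = -2.829%.
Difference: 4.633 − (-2.829) = 7.462 pp.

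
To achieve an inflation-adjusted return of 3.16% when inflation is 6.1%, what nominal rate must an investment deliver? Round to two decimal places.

9.45%

By the Fisher equation, 1 + r_nom = (1 + 3.16%)(1 + 6.1%) = 1.0316 × 1.061 = 1.0945276.
So r_nom = 9.45276%.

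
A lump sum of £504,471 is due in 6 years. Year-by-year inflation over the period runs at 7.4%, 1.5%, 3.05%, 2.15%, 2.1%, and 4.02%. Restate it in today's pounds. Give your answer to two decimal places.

£413,939.55

Price-level factor over 6 years: 1.074 × 1.015 × 1.0305 × 1.0215 × 1.021 × 1.0402 ≈ 1.2187069343.
Purchasing power today: £504,471 divided by that factor.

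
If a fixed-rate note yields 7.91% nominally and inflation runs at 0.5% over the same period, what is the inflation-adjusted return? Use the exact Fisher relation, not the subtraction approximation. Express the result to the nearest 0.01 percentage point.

7.37%

Real return via the Fisher equation: (1 + 7.91%)/(1 + 0.5%) − 1 = 1.0791/1.005 − 1 ≈ 0.07373.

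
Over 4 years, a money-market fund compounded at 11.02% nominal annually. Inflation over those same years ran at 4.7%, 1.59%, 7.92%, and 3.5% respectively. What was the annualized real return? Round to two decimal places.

6.34%

Cumulative inflation factor: 1.047 × 1.0159 × 1.0792 × 1.035 ≈ 1.18806.
Nominal growth factor: 1.51916. Real growth factor = 1.51916 / 1.18806 ≈ 1.27869.
Annualized: 1.27869^(1/4) − 1 ≈ 0.06339.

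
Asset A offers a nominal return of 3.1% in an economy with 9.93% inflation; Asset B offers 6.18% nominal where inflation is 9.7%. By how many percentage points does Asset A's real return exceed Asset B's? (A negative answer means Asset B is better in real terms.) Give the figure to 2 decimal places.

-3.00

Asset A real return: 1.031/1.0993 − 1 = -6.213%.
Asset B real return: 1.0618/1.097 − 1 = -3.209%.
Difference: -6.213 − (-3.209) = -3.004 pp.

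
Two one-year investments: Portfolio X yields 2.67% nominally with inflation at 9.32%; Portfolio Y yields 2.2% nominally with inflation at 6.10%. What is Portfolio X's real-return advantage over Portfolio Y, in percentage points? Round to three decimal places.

Portfolio X real return: 1.0267/1.0932 − 1 = -6.0831%.
Portfolio Y real return: 1.022/1.0610 − 1 = -3.6758%.
Difference: -6.0831 − (-3.6758) = -2.4073 pp.

-2.407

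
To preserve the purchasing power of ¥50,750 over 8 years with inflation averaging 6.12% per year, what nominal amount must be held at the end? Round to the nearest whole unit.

¥81,623

Cumulative price-level factor: (1+6.12%)^8 ≈ 1.6083402494.
Multiplying ¥50,750 by the price-level factor gives the future nominal sum.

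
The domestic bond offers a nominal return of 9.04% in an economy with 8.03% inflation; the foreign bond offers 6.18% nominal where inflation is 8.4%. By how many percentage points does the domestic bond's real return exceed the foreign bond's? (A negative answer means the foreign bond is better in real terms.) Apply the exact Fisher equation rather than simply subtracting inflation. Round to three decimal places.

2.983

The domestic bond real return: 1.0904/1.0803 − 1 = 0.9349%.
The foreign bond real return: 1.0618/1.084 − 1 = -2.0480%.
Difference: 0.9349 − (-2.0480) = 2.9829 pp.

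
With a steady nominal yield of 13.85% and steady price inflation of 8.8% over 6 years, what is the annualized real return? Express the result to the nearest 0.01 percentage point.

4.64%

With constant rates the annual real return is the same each year: (1+13.85%)/(1+8.8%) − 1 = 0.04642.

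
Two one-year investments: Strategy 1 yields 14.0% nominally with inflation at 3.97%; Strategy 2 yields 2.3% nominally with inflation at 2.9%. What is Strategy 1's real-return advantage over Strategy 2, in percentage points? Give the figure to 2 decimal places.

Strategy 1 real return: 1.140/1.0397 − 1 = 9.647%.
Strategy 2 real return: 1.023/1.029 − 1 = -0.583%.
Difference: 9.647 − (-0.583) = 10.230 pp.

10.23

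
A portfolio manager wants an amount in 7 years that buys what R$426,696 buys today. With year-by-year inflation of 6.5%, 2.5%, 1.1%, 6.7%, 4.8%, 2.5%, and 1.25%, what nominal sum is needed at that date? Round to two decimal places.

R$546,497.02

Cumulative price-level factor: 1.065 × 1.025 × 1.011 × 1.067 × 1.048 × 1.025 × 1.0125 ≈ 1.2807643429.
Multiplying R$426,696 by the price-level factor gives the future nominal sum.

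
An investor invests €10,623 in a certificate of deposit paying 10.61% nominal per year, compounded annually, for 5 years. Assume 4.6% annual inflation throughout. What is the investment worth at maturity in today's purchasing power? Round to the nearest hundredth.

€14,046.26

Nominal value at maturity: €10,623 × (1 + 10.61%)^5 ≈ €17,588.11.
Price-level factor over 5 years: (1 + 4.6%)^5 ≈ 1.2521559532.
The maturity value deflated by that factor is the answer in today's purchasing power.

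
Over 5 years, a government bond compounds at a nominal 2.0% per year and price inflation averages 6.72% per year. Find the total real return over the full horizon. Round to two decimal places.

-20.24%

The annual real rate is (1+2.0%)/(1+6.72%) − 1 = -4.4228%.
Compounded over 5 years: (1 + -0.044228)^5 − 1 ≈ -0.20242.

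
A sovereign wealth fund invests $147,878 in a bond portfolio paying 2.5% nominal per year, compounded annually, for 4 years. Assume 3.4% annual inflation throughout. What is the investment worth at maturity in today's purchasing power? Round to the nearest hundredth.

$142,796.27

Nominal value at maturity: $147,878 × (1 + 2.5%)^4 ≈ $163,229.64.
Price-level factor over 4 years: (1 + 3.4%)^4 ≈ 1.1430945523.
The maturity value deflated by that factor is the answer in today's purchasing power.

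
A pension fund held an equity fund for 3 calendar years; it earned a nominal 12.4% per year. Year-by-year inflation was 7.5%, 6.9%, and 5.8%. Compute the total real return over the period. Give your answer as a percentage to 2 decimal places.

Cumulative inflation factor: 1.075 × 1.069 × 1.058 ≈ 1.21583.
Nominal growth factor: 1.42003. Real growth factor = 1.42003 / 1.21583 ≈ 1.16796.
Total real return ≈ 16.7958%.

16.80%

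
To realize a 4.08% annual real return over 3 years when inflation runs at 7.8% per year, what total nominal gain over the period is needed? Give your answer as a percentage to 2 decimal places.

41.24%

Required annual nominal rate: (1+4.08%)(1+7.8%) − 1 = 12.19824%.
Cumulative over 3 years: (1 + 0.1219824)^3 − 1 ≈ 0.41240.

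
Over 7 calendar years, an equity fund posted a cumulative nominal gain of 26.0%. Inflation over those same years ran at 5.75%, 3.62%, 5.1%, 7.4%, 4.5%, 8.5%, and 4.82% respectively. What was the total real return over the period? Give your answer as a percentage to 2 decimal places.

-14.29%

Cumulative inflation factor: 1.0575 × 1.0362 × 1.051 × 1.074 × 1.045 × 1.085 × 1.0482 ≈ 1.47001.
Nominal growth factor: 1.26000. Real growth factor = 1.26000 / 1.47001 ≈ 0.85714.
Total real return ≈ -14.2865%.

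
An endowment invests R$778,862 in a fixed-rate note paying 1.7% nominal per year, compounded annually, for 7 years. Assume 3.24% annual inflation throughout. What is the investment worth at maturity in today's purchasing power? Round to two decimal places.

Nominal value at maturity: R$778,862 × (1 + 1.7%)^7 ≈ R$876,409.72.
Price-level factor over 7 years: (1 + 3.24%)^7 ≈ 1.2500747156.
The maturity value deflated by that factor is the answer in today's purchasing power.

R$701,085.87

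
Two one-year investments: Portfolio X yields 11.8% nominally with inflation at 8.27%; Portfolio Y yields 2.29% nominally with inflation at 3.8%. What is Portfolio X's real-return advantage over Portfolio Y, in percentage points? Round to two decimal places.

Portfolio X real return: 1.118/1.0827 − 1 = 3.260%.
Portfolio Y real return: 1.0229/1.038 − 1 = -1.455%.
Difference: 3.260 − (-1.455) = 4.715 pp.

4.72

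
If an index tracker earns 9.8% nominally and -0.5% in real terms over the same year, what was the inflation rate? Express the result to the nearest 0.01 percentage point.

10.35%

From (1+r_nom) = (1+r_real)(1+π), we get 1+π = (1 + 9.8%)/(1 − 0.5%) = 1.098/0.995 ≈ 1.10352.
So π ≈ 10.3518%.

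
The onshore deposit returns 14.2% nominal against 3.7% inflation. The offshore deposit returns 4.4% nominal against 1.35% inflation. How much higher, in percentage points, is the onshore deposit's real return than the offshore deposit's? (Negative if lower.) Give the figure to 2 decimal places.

7.12

The onshore deposit real return: 1.142/1.037 − 1 = 10.125%.
The offshore deposit real return: 1.044/1.0135 − 1 = 3.009%.
Difference: 10.125 − 3.009 = 7.116 pp.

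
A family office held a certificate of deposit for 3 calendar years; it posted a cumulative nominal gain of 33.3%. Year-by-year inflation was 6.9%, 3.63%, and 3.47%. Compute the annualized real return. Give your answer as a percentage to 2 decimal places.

Cumulative inflation factor: 1.069 × 1.0363 × 1.0347 ≈ 1.14625.
Nominal growth factor: 1.33300. Real growth factor = 1.33300 / 1.14625 ≈ 1.16293.
Annualized: 1.16293^(1/3) − 1 ≈ 0.05160.

5.16%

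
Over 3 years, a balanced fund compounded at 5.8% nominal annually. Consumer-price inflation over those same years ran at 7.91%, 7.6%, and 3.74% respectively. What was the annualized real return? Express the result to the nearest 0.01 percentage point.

Cumulative inflation factor: 1.0791 × 1.076 × 1.0374 ≈ 1.20454.
Nominal growth factor: 1.18429. Real growth factor = 1.18429 / 1.20454 ≈ 0.98319.
Annualized: 0.98319^(1/3) − 1 ≈ -0.00564.

-0.56%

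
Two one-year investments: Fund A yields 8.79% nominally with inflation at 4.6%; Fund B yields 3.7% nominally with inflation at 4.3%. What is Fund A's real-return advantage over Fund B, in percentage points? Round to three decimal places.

4.581

Fund A real return: 1.0879/1.046 − 1 = 4.0057%.
Fund B real return: 1.037/1.043 − 1 = -0.5753%.
Difference: 4.0057 − (-0.5753) = 4.5810 pp.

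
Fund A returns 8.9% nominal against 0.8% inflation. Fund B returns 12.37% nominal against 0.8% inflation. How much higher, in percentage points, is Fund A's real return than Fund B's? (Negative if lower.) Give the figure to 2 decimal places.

-3.44

Fund A real return: 1.089/1.008 − 1 = 8.036%.
Fund B real return: 1.1237/1.008 − 1 = 11.478%.
Difference: 8.036 − 11.478 = -3.442 pp.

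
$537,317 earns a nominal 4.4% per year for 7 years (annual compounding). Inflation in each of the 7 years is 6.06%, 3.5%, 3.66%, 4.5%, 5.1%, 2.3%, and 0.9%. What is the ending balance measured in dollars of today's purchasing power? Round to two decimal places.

Nominal value at maturity: $537,317 × (1 + 4.4%)^7 ≈ $726,330.15.
Price-level factor over 7 years: 1.0606 × 1.035 × 1.0366 × 1.045 × 1.051 × 1.023 × 1.009 ≈ 1.2899978412.
The maturity value deflated by that factor is the answer in today's purchasing power.

$563,047.57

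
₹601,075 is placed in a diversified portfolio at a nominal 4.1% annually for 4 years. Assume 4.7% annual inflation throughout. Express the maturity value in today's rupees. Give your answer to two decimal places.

₹587,414.76

Nominal value at maturity: ₹601,075 × (1 + 4.1%)^4 ≈ ₹705,881.15.
Price-level factor over 4 years: (1 + 4.7%)^4 ≈ 1.2016741717.
The maturity value deflated by that factor is the answer in today's purchasing power.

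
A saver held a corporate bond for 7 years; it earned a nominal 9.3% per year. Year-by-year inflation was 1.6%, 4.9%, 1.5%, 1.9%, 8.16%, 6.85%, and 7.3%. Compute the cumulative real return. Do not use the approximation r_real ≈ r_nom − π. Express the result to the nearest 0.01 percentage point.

Cumulative inflation factor: 1.016 × 1.049 × 1.015 × 1.019 × 1.0816 × 1.0685 × 1.073 ≈ 1.36694.
Nominal growth factor: 1.86355. Real growth factor = 1.86355 / 1.36694 ≈ 1.36330.
Total real return ≈ 36.3298%.

36.33%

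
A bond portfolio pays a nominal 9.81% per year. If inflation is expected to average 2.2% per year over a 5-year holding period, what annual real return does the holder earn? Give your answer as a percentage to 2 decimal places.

7.45%

With constant rates the annual real return is the same each year: (1+9.81%)/(1+2.2%) − 1 = 0.07446.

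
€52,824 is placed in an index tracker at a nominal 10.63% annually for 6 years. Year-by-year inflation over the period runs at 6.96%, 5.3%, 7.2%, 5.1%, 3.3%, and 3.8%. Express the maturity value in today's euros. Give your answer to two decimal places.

€71,174.40

Nominal value at maturity: €52,824 × (1 + 10.63%)^6 ≈ €96,843.12.
Price-level factor over 6 years: 1.0696 × 1.053 × 1.072 × 1.051 × 1.033 × 1.038 ≈ 1.3606453502.
Dividing the nominal maturity value by the price-level factor gives the value in today's money.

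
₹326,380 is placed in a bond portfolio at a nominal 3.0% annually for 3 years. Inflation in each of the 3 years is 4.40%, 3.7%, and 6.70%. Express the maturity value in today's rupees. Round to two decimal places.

Nominal value at maturity: ₹326,380 × (1 + 3.0%)^3 ≈ ₹356,644.24.
Price-level factor over 3 years: 1.0440 × 1.037 × 1.0670 = 1.155164076.
Dividing the nominal maturity value by the price-level factor gives the value in today's money.

₹308,739.03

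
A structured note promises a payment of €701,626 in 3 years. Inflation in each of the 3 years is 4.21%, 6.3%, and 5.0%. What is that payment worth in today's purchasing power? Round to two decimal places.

Price-level factor over 3 years: 1.0421 × 1.063 × 1.050 = 1.163139915.
Purchasing power today: €701,626 divided by that factor.

€603,217.20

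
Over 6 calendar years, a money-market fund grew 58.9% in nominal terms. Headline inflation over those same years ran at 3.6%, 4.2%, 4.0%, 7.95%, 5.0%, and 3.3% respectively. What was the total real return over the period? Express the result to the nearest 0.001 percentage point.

20.879%

Cumulative inflation factor: 1.036 × 1.042 × 1.040 × 1.0795 × 1.050 × 1.033 ≈ 1.31454.
Nominal growth factor: 1.58900. Real growth factor = 1.58900 / 1.31454 ≈ 1.20879.
Total real return ≈ 20.8790%.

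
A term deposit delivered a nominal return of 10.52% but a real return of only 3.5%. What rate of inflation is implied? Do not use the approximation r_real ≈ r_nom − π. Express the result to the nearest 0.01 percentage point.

6.78%

From (1+r_nom) = (1+r_real)(1+π), we get 1+π = (1 + 10.52%)/(1 + 3.5%) = 1.1052/1.035 ≈ 1.06783.
So π ≈ 6.7826%.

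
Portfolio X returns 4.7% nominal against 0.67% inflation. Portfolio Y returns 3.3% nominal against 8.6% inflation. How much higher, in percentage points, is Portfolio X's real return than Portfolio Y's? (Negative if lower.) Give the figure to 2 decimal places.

8.88

Portfolio X real return: 1.047/1.0067 − 1 = 4.003%.
Portfolio Y real return: 1.033/1.086 − 1 = -4.880%.
Difference: 4.003 − (-4.880) = 8.883 pp.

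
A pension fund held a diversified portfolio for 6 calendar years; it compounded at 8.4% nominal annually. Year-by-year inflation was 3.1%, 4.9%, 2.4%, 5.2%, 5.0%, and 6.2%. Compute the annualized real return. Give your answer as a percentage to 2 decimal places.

3.77%

Cumulative inflation factor: 1.031 × 1.049 × 1.024 × 1.052 × 1.050 × 1.062 ≈ 1.29916.
Nominal growth factor: 1.62247. Real growth factor = 1.62247 / 1.29916 ≈ 1.24886.
Annualized: 1.24886^(1/6) − 1 ≈ 0.03773.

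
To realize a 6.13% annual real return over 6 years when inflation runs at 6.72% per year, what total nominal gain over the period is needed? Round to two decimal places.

Required annual nominal rate: (1+6.13%)(1+6.72%) − 1 = 13.261936%.
Cumulative over 6 years: (1 + 0.13261936)^6 − 1 ≈ 1.11108.

111.11%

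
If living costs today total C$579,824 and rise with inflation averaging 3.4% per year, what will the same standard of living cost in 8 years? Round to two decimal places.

C$757,635.82

Cumulative price-level factor: (1+3.4%)^8 ≈ 1.3066651556.
Multiplying C$579,824 by the price-level factor gives the future nominal sum.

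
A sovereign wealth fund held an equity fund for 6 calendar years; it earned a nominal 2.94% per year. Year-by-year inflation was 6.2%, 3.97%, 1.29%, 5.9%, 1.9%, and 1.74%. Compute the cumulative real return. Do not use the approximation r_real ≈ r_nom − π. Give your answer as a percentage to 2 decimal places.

Cumulative inflation factor: 1.062 × 1.0397 × 1.0129 × 1.059 × 1.019 × 1.0174 ≈ 1.22789.
Nominal growth factor: 1.18988. Real growth factor = 1.18988 / 1.22789 ≈ 0.96905.
Total real return ≈ -3.0955%.

-3.10%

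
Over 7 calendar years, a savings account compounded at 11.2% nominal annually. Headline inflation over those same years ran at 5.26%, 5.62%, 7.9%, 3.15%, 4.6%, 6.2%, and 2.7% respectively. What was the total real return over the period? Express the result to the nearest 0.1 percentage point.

Cumulative inflation factor: 1.0526 × 1.0562 × 1.079 × 1.0315 × 1.046 × 1.062 × 1.027 ≈ 1.41165.
Nominal growth factor: 2.10249. Real growth factor = 2.10249 / 1.41165 ≈ 1.48938.
Total real return ≈ 48.9384%.

48.9%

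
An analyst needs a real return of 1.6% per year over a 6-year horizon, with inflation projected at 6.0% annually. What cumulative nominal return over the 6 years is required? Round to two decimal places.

56.03%

Required annual nominal rate: (1+1.6%)(1+6.0%) − 1 = 7.696%.
Cumulative over 6 years: (1 + 0.07696)^6 − 1 ≈ 0.56026.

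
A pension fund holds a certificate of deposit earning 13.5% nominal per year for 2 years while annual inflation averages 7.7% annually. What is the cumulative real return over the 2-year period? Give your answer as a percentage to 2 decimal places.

11.06%

The annual real rate is (1+13.5%)/(1+7.7%) − 1 = 5.3853%.
Compounded over 2 years: (1 + 0.053853)^2 − 1 ≈ 0.11061.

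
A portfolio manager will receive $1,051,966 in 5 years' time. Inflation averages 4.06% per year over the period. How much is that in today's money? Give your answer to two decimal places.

$862,149.53

Price-level factor over 5 years: (1 + 4.06%)^5 ≈ 1.2201665299.
Purchasing power today: $1,051,966 divided by that factor.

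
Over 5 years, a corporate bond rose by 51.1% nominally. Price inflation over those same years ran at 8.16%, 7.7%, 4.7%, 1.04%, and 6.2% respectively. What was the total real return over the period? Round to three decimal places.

Cumulative inflation factor: 1.0816 × 1.077 × 1.047 × 1.0104 × 1.062 ≈ 1.30872.
Nominal growth factor: 1.51100. Real growth factor = 1.51100 / 1.30872 ≈ 1.15456.
Total real return ≈ 15.4563%.

15.456%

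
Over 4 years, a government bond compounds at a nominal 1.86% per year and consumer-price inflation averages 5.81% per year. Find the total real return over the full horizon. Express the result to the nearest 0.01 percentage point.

-14.12%

The annual real rate is (1+1.86%)/(1+5.81%) − 1 = -3.7331%.
Compounded over 4 years: (1 + -0.037331)^4 − 1 ≈ -0.14117.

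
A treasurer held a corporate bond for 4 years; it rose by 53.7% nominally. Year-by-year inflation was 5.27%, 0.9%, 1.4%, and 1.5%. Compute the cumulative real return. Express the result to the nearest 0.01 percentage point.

40.60%

Cumulative inflation factor: 1.0527 × 1.009 × 1.014 × 1.015 ≈ 1.09320.
Nominal growth factor: 1.53700. Real growth factor = 1.53700 / 1.09320 ≈ 1.40596.
Total real return ≈ 40.5964%.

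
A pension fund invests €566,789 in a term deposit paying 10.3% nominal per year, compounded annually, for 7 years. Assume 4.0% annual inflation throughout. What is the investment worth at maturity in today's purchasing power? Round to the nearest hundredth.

Nominal value at maturity: €566,789 × (1 + 10.3%)^7 ≈ €1,125,770.85.
Price-level factor over 7 years: (1 + 4.0%)^7 ≈ 1.3159317792.
The maturity value deflated by that factor is the answer in today's purchasing power.

€855,493.32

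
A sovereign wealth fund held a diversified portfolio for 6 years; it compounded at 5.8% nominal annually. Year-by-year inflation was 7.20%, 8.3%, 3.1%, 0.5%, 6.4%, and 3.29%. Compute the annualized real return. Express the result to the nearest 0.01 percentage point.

0.99%

Cumulative inflation factor: 1.0720 × 1.083 × 1.031 × 1.005 × 1.064 × 1.0329 ≈ 1.32205.
Nominal growth factor: 1.40254. Real growth factor = 1.40254 / 1.32205 ≈ 1.06088.
Annualized: 1.06088^(1/6) − 1 ≈ 0.00990.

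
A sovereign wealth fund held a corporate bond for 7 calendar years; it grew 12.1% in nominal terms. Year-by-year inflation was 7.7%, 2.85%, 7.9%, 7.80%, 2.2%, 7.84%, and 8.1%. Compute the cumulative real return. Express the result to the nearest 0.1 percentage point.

Cumulative inflation factor: 1.077 × 1.0285 × 1.079 × 1.0780 × 1.022 × 1.0784 × 1.081 ≈ 1.53503.
Nominal growth factor: 1.12100. Real growth factor = 1.12100 / 1.53503 ≈ 0.73028.
Total real return ≈ -26.9721%.

-27.0%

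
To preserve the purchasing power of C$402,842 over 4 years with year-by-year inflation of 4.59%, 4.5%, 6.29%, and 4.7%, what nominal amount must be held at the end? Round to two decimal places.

Cumulative price-level factor: 1.0459 × 1.045 × 1.0629 × 1.047 ≈ 1.2163135424.
Multiplying C$402,842 by the price-level factor gives the future nominal sum.

C$489,982.18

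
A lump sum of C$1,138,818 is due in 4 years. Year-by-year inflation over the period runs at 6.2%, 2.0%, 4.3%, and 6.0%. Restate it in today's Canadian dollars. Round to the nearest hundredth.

Price-level factor over 4 years: 1.062 × 1.020 × 1.043 × 1.060 = 1.1976084792.
Purchasing power today: C$1,138,818 divided by that factor.

C$950,910.10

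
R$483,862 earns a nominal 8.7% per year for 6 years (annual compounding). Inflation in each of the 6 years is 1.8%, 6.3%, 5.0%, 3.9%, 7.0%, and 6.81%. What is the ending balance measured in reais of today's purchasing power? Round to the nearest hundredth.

Nominal value at maturity: R$483,862 × (1 + 8.7%)^6 ≈ R$798,176.21.
Price-level factor over 6 years: 1.018 × 1.063 × 1.050 × 1.039 × 1.070 × 1.0681 ≈ 1.3492163081.
Dividing the nominal maturity value by the price-level factor gives the value in today's money.

R$591,585.06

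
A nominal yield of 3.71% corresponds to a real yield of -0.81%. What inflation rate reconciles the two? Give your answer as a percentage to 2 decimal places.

4.56%

From (1+r_nom) = (1+r_real)(1+π), we get 1+π = (1 + 3.71%)/(1 − 0.81%) = 1.0371/0.9919 ≈ 1.04557.
So π ≈ 4.5569%.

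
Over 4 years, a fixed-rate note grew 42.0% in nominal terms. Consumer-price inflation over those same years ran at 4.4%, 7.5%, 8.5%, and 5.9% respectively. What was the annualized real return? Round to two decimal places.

Cumulative inflation factor: 1.044 × 1.075 × 1.085 × 1.059 ≈ 1.28954.
Nominal growth factor: 1.42000. Real growth factor = 1.42000 / 1.28954 ≈ 1.10117.
Annualized: 1.10117^(1/4) − 1 ≈ 0.02439.

2.44%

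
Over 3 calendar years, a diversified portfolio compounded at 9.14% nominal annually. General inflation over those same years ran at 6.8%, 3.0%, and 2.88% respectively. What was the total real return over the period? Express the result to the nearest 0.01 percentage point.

14.87%

Cumulative inflation factor: 1.068 × 1.030 × 1.0288 ≈ 1.13172.
Nominal growth factor: 1.30003. Real growth factor = 1.30003 / 1.13172 ≈ 1.14872.
Total real return ≈ 14.8715%.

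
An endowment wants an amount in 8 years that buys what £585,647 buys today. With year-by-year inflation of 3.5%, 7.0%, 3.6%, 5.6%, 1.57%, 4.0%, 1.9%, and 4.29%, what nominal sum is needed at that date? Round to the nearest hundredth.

Cumulative price-level factor: 1.035 × 1.070 × 1.036 × 1.056 × 1.0157 × 1.040 × 1.019 × 1.0429 ≈ 1.3600768368.
Multiplying £585,647 by the price-level factor gives the future nominal sum.

£796,524.92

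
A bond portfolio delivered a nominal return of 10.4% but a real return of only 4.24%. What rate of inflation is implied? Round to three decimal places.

5.909%

From (1+r_nom) = (1+r_real)(1+π), we get 1+π = (1 + 10.4%)/(1 + 4.24%) = 1.104/1.0424 ≈ 1.05909.
So π ≈ 5.9094%.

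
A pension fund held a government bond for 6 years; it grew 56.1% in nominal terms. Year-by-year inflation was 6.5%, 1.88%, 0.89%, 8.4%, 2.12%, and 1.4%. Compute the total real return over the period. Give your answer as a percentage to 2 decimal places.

27.04%

Cumulative inflation factor: 1.065 × 1.0188 × 1.0089 × 1.084 × 1.0212 × 1.014 ≈ 1.22875.
Nominal growth factor: 1.56100. Real growth factor = 1.56100 / 1.22875 ≈ 1.27039.
Total real return ≈ 27.0393%.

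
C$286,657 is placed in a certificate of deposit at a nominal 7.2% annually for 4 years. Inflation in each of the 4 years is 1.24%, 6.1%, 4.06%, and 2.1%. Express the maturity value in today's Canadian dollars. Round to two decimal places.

Nominal value at maturity: C$286,657 × (1 + 7.2%)^4 ≈ C$378,566.08.
Price-level factor over 4 years: 1.0124 × 1.061 × 1.0406 × 1.021 ≈ 1.1412402600.
Dividing the nominal maturity value by the price-level factor gives the value in today's money.

C$331,714.62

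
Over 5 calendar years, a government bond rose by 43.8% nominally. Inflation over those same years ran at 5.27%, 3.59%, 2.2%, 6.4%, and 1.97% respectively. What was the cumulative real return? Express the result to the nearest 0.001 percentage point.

Cumulative inflation factor: 1.0527 × 1.0359 × 1.022 × 1.064 × 1.0197 ≈ 1.20917.
Nominal growth factor: 1.43800. Real growth factor = 1.43800 / 1.20917 ≈ 1.18925.
Total real return ≈ 18.9245%.

18.925%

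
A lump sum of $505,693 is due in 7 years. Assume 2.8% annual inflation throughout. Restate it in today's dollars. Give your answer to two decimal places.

Price-level factor over 7 years: (1 + 2.8%)^7 ≈ 1.2132541978.
Purchasing power today: $505,693 divided by that factor.

$416,807.13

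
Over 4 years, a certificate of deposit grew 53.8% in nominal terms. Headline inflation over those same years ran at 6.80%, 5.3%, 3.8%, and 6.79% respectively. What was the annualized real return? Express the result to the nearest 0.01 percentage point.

Cumulative inflation factor: 1.0680 × 1.053 × 1.038 × 1.0679 ≈ 1.24660.
Nominal growth factor: 1.53800. Real growth factor = 1.53800 / 1.24660 ≈ 1.23375.
Annualized: 1.23375^(1/4) − 1 ≈ 0.05392.

5.39%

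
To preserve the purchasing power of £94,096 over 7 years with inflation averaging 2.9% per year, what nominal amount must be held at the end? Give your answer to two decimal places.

Cumulative price-level factor: (1+2.9%)^7 ≈ 1.2215398048.
Multiplying £94,096 by the price-level factor gives the future nominal sum.

£114,942.01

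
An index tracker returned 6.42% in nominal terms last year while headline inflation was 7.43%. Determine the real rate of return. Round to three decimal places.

Real return via the Fisher equation: (1 + 6.42%)/(1 + 7.43%) − 1 = 1.0642/1.0743 − 1 ≈ -0.00940.

-0.940%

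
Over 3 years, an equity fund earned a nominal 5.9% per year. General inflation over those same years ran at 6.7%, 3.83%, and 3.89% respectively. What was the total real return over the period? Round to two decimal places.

3.19%

Cumulative inflation factor: 1.067 × 1.0383 × 1.0389 ≈ 1.15096.
Nominal growth factor: 1.18765. Real growth factor = 1.18765 / 1.15096 ≈ 1.03187.
Total real return ≈ 3.1874%.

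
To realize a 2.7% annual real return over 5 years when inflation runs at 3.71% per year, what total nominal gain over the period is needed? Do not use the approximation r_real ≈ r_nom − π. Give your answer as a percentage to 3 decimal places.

37.074%

Required annual nominal rate: (1+2.7%)(1+3.71%) − 1 = 6.51017%.
Cumulative over 5 years: (1 + 0.0651017)^5 − 1 ≈ 0.37074.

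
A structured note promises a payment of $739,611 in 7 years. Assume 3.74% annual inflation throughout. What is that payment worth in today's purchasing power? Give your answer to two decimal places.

Price-level factor over 7 years: (1 + 3.74%)^7 ≈ 1.2930749713.
Purchasing power today: $739,611 divided by that factor.

$571,978.44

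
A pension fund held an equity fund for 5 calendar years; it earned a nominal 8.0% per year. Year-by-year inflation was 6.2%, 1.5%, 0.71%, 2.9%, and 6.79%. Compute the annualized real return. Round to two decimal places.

4.26%

Cumulative inflation factor: 1.062 × 1.015 × 1.0071 × 1.029 × 1.0679 ≈ 1.19291.
Nominal growth factor: 1.46933. Real growth factor = 1.46933 / 1.19291 ≈ 1.23171.
Annualized: 1.23171^(1/5) − 1 ≈ 0.04256.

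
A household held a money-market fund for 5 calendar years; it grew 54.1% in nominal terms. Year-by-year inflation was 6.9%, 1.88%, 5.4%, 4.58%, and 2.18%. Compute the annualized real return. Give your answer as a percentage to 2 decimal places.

4.67%

Cumulative inflation factor: 1.069 × 1.0188 × 1.054 × 1.0458 × 1.0218 ≈ 1.22665.
Nominal growth factor: 1.54100. Real growth factor = 1.54100 / 1.22665 ≈ 1.25626.
Annualized: 1.25626^(1/5) − 1 ≈ 0.04669.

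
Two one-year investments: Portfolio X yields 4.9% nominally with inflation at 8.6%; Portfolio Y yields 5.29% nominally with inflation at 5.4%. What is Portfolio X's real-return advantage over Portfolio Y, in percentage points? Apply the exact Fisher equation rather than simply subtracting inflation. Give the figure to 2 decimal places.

-3.30

Portfolio X real return: 1.049/1.086 − 1 = -3.407%.
Portfolio Y real return: 1.0529/1.054 − 1 = -0.104%.
Difference: -3.407 − (-0.104) = -3.303 pp.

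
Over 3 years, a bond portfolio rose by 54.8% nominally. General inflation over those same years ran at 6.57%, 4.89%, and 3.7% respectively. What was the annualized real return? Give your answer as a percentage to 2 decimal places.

Cumulative inflation factor: 1.0657 × 1.0489 × 1.037 ≈ 1.15917.
Nominal growth factor: 1.54800. Real growth factor = 1.54800 / 1.15917 ≈ 1.33544.
Annualized: 1.33544^(1/3) − 1 ≈ 0.10122.

10.12%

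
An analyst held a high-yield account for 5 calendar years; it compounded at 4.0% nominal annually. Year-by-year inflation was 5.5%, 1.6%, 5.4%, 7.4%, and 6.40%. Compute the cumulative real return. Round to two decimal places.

Cumulative inflation factor: 1.055 × 1.016 × 1.054 × 1.074 × 1.0640 ≈ 1.29102.
Nominal growth factor: 1.21665. Real growth factor = 1.21665 / 1.29102 ≈ 0.94240.
Total real return ≈ -5.7603%.

-5.76%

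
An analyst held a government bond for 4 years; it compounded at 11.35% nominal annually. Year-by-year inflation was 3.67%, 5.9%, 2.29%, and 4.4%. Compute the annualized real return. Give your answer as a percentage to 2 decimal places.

7.01%

Cumulative inflation factor: 1.0367 × 1.059 × 1.0229 × 1.044 ≈ 1.17242.
Nominal growth factor: 1.53731. Real growth factor = 1.53731 / 1.17242 ≈ 1.31123.
Annualized: 1.31123^(1/4) − 1 ≈ 0.07009.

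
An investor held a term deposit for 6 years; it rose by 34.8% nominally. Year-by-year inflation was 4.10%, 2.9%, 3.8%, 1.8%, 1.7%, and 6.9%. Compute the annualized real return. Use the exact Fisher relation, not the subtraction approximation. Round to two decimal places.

Cumulative inflation factor: 1.0410 × 1.029 × 1.038 × 1.018 × 1.017 × 1.069 ≈ 1.23058.
Nominal growth factor: 1.34800. Real growth factor = 1.34800 / 1.23058 ≈ 1.09542.
Annualized: 1.09542^(1/6) − 1 ≈ 0.01531.

1.53%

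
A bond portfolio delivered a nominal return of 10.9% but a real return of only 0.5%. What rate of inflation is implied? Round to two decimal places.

From (1+r_nom) = (1+r_real)(1+π), we get 1+π = (1 + 10.9%)/(1 + 0.5%) = 1.109/1.005 ≈ 1.10348.
So π ≈ 10.3483%.

10.35%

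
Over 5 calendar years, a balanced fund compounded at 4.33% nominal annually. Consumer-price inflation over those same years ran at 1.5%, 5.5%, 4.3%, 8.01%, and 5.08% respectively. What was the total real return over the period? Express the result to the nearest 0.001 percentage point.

Cumulative inflation factor: 1.015 × 1.055 × 1.043 × 1.0801 × 1.0508 ≈ 1.26761.
Nominal growth factor: 1.23608. Real growth factor = 1.23608 / 1.26761 ≈ 0.97512.
Total real return ≈ -2.4877%.

-2.488%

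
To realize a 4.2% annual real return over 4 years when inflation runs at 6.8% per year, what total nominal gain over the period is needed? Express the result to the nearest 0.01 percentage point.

Required annual nominal rate: (1+4.2%)(1+6.8%) − 1 = 11.2856%.
Cumulative over 4 years: (1 + 0.112856)^4 − 1 ≈ 0.53375.

53.38%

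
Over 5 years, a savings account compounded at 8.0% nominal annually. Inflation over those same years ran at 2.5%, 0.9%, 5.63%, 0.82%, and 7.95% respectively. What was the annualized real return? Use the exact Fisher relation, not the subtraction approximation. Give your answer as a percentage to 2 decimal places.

Cumulative inflation factor: 1.025 × 1.009 × 1.0563 × 1.0082 × 1.0795 ≈ 1.18897.
Nominal growth factor: 1.46933. Real growth factor = 1.46933 / 1.18897 ≈ 1.23580.
Annualized: 1.23580^(1/5) − 1 ≈ 0.04325.

4.33%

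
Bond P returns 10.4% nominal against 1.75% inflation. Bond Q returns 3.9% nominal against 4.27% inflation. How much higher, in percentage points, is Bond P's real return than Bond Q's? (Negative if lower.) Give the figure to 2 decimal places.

8.86

Bond P real return: 1.104/1.0175 − 1 = 8.501%.
Bond Q real return: 1.039/1.0427 − 1 = -0.355%.
Difference: 8.501 − (-0.355) = 8.856 pp.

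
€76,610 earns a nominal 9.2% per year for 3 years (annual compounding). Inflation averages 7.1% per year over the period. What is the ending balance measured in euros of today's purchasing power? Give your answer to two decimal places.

Nominal value at maturity: €76,610 × (1 + 9.2%)^3 ≈ €99,759.30.
Price-level factor over 3 years: (1 + 7.1%)^3 = 1.228480911.
The maturity value deflated by that factor is the answer in today's purchasing power.

€81,205.41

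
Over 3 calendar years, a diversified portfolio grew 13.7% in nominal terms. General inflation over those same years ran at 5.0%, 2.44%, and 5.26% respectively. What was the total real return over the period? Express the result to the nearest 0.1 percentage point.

0.4%

Cumulative inflation factor: 1.050 × 1.0244 × 1.0526 ≈ 1.13220.
Nominal growth factor: 1.13700. Real growth factor = 1.13700 / 1.13220 ≈ 1.00424.
Total real return ≈ 0.4242%.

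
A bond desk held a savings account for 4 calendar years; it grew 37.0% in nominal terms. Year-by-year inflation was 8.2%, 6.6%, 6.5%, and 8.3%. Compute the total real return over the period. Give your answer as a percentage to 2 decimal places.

Cumulative inflation factor: 1.082 × 1.066 × 1.065 × 1.083 ≈ 1.33034.
Nominal growth factor: 1.37000. Real growth factor = 1.37000 / 1.33034 ≈ 1.02981.
Total real return ≈ 2.9812%.

2.98%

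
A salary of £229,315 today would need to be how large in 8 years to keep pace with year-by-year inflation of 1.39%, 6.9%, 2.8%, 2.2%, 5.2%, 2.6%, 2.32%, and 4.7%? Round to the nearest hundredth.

£301,939.28

Cumulative price-level factor: 1.0139 × 1.069 × 1.028 × 1.022 × 1.052 × 1.026 × 1.0232 × 1.047 ≈ 1.3167009608.
The nominal amount required is £229,315 scaled up by that factor.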